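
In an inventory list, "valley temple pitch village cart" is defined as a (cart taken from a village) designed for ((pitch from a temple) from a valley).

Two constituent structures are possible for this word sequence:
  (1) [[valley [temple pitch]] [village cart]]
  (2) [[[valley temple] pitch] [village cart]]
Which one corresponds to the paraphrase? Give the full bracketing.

[[valley [temple pitch]] [village cart]]

The paraphrase's head is the "cart" part ("village cart"); its modifier is "valley temple pitch".
That top-level split, carried through the inner groups, gives [[valley [temple pitch]] [village cart]].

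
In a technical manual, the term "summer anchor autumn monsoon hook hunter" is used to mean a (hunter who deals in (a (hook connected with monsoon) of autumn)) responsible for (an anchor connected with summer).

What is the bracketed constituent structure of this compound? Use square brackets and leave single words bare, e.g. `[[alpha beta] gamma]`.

Whole compound: head "hunter" (specifically "autumn monsoon hook hunter"), modifier "summer anchor".
Within "summer anchor", the head is "anchor" and the modifier is "summer".
Within "autumn monsoon hook hunter", the head is "hunter" and the modifier is "autumn monsoon hook".
Within "autumn monsoon hook", the head is "hook" (specifically "monsoon hook") and the modifier is "autumn".
Within "monsoon hook", the head is "hook" and the modifier is "monsoon".
So the structure is [[summer anchor] [[autumn [monsoon hook]] hunter]].

[[summer anchor] [[autumn [monsoon hook]] hunter]]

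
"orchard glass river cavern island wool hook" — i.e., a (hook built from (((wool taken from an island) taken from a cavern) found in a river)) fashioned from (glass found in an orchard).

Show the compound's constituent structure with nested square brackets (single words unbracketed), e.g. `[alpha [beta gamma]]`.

At the top level: head "hook" (specifically "river cavern island wool hook"); modifier "orchard glass".
Inside "orchard glass": head "glass", modifier "orchard".
Inside "river cavern island wool hook": head "hook", modifier "river cavern island wool".
Inside "river cavern island wool": head "wool" (specifically "cavern island wool"), modifier "river".
Inside "cavern island wool": head "wool" (specifically "island wool"), modifier "cavern".
Inside "island wool": head "wool", modifier "island".
Assembled: [[orchard glass] [[river [cavern [island wool]]] hook]].

[[orchard glass] [[river [cavern [island wool]]] hook]]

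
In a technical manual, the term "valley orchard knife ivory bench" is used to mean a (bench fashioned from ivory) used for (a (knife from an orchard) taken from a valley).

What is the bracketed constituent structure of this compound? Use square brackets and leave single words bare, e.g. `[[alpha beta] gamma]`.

[[valley [orchard knife]] [ivory bench]]

Whole compound: head "bench" (specifically "ivory bench"), modifier "valley orchard knife".
Within "valley orchard knife", the head is "knife" (specifically "orchard knife") and the modifier is "valley".
Within "orchard knife", the head is "knife" and the modifier is "orchard".
Within "ivory bench", the head is "bench" and the modifier is "ivory".
Putting it together: [[valley [orchard knife]] [ivory bench]].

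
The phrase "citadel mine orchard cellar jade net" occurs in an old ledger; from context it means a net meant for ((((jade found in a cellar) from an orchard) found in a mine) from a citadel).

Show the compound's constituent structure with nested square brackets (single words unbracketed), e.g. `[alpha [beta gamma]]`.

[[citadel [mine [orchard [cellar jade]]]] net]

The outermost head in the paraphrase is "net", modified by "citadel mine orchard cellar jade".
"citadel mine orchard cellar jade" → head "jade" (specifically "mine orchard cellar jade"), modifier "citadel".
"mine orchard cellar jade" → head "jade" (specifically "orchard cellar jade"), modifier "mine".
"orchard cellar jade" → head "jade" (specifically "cellar jade"), modifier "orchard".
"cellar jade" → head "jade", modifier "cellar".
Assembled: [[citadel [mine [orchard [cellar jade]]]] net].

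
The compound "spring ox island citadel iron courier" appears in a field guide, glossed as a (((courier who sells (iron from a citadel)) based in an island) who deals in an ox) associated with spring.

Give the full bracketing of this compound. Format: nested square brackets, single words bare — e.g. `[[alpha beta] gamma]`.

The outermost head in the paraphrase is "courier" (specifically "ox island citadel iron courier"), modified by "spring".
Inside "ox island citadel iron courier": head "courier" (specifically "island citadel iron courier"), modifier "ox".
Inside "island citadel iron courier": head "courier" (specifically "citadel iron courier"), modifier "island".
Inside "citadel iron courier": head "courier", modifier "citadel iron".
Inside "citadel iron": head "iron", modifier "citadel".
So the structure is [spring [ox [island [[citadel iron] courier]]]].

[spring [ox [island [[citadel iron] courier]]]]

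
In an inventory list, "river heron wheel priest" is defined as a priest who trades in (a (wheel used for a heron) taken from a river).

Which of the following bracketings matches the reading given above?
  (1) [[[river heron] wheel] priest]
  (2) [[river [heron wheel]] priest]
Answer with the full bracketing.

The paraphrase's head is the "priest" part ("priest"); its modifier is "river heron wheel".
That top-level split, carried through the inner groups, gives [[river [heron wheel]] priest].

[[river [heron wheel]] priest]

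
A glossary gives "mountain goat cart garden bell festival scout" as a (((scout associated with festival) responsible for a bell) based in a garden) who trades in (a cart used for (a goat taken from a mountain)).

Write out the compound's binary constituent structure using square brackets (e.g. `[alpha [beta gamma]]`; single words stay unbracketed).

[[[mountain goat] cart] [garden [bell [festival scout]]]]

At the top level: head "scout" (specifically "garden bell festival scout"); modifier "mountain goat cart".
"mountain goat cart" → head "cart", modifier "mountain goat".
"mountain goat" → head "goat", modifier "mountain".
"garden bell festival scout" → head "scout" (specifically "bell festival scout"), modifier "garden".
"bell festival scout" → head "scout" (specifically "festival scout"), modifier "bell".
"festival scout" → head "scout", modifier "festival".
Assembled: [[[mountain goat] cart] [garden [bell [festival scout]]]].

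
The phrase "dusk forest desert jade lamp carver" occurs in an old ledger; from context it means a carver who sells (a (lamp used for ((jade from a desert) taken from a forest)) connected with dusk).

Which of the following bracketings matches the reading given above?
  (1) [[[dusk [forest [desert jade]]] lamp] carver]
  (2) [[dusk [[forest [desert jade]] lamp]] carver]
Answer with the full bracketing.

[[dusk [[forest [desert jade]] lamp]] carver]

The paraphrase's head is the "carver" part ("carver"); its modifier is "dusk forest desert jade lamp".
That top-level split, carried through the inner groups, gives [[dusk [[forest [desert jade]] lamp]] carver].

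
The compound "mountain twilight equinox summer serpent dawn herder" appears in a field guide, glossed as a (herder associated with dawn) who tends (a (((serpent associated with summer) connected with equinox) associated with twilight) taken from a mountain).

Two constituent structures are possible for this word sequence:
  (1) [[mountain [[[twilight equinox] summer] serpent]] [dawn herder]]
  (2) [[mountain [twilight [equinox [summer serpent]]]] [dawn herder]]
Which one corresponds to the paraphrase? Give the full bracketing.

The paraphrase's head is the "herder" part ("dawn herder"); its modifier is "mountain twilight equinox summer serpent".
That top-level split, carried through the inner groups, gives [[mountain [twilight [equinox [summer serpent]]]] [dawn herder]].

[[mountain [twilight [equinox [summer serpent]]]] [dawn herder]]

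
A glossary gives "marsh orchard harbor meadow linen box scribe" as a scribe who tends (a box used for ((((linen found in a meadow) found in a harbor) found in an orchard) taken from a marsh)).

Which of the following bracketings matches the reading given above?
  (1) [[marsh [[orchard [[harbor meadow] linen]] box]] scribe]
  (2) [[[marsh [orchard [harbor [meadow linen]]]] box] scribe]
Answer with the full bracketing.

The paraphrase's head is the "scribe" part ("scribe"); its modifier is "marsh orchard harbor meadow linen box".
That top-level split, carried through the inner groups, gives [[[marsh [orchard [harbor [meadow linen]]]] box] scribe].

[[[marsh [orchard [harbor [meadow linen]]]] box] scribe]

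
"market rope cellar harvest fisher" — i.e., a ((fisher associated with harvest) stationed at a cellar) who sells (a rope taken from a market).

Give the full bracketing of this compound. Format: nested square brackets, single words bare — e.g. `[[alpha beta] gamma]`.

At the top level: head "fisher" (specifically "cellar harvest fisher"); modifier "market rope".
Within "market rope", the head is "rope" and the modifier is "market".
Within "cellar harvest fisher", the head is "fisher" (specifically "harvest fisher") and the modifier is "cellar".
Within "harvest fisher", the head is "fisher" and the modifier is "harvest".
So the structure is [[market rope] [cellar [harvest fisher]]].

[[market rope] [cellar [harvest fisher]]]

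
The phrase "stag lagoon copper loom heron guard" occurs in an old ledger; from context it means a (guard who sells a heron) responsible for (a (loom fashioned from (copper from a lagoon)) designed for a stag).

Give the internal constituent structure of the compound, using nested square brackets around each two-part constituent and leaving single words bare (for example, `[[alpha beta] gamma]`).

Whole compound: head "guard" (specifically "heron guard"), modifier "stag lagoon copper loom".
Within "stag lagoon copper loom", the head is "loom" (specifically "lagoon copper loom") and the modifier is "stag".
Within "lagoon copper loom", the head is "loom" and the modifier is "lagoon copper".
Within "lagoon copper", the head is "copper" and the modifier is "lagoon".
Within "heron guard", the head is "guard" and the modifier is "heron".
Putting it together: [[stag [[lagoon copper] loom]] [heron guard]].

[[stag [[lagoon copper] loom]] [heron guard]]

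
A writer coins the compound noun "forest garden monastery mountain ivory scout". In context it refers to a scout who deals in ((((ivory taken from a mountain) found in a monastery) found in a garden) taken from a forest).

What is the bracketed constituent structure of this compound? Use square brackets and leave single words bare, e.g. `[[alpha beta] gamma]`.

At the top level: head "scout"; modifier "forest garden monastery mountain ivory".
"forest garden monastery mountain ivory" → head "ivory" (specifically "garden monastery mountain ivory"), modifier "forest".
"garden monastery mountain ivory" → head "ivory" (specifically "monastery mountain ivory"), modifier "garden".
"monastery mountain ivory" → head "ivory" (specifically "mountain ivory"), modifier "monastery".
"mountain ivory" → head "ivory", modifier "mountain".
Putting it together: [[forest [garden [monastery [mountain ivory]]]] scout].

[[forest [garden [monastery [mountain ivory]]]] scout]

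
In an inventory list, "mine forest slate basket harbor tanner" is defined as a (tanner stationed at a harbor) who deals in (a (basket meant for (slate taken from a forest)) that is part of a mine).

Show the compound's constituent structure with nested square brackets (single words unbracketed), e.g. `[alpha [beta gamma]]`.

[[mine [[forest slate] basket]] [harbor tanner]]

Overall it is a kind of tanner (specifically "harbor tanner"); the modifier is "mine forest slate basket".
"mine forest slate basket" → head "basket" (specifically "forest slate basket"), modifier "mine".
"forest slate basket" → head "basket", modifier "forest slate".
"forest slate" → head "slate", modifier "forest".
"harbor tanner" → head "tanner", modifier "harbor".
Putting it together: [[mine [[forest slate] basket]] [harbor tanner]].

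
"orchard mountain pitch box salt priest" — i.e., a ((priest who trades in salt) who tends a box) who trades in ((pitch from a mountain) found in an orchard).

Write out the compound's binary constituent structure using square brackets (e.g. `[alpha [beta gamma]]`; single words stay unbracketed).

Whole compound: head "priest" (specifically "box salt priest"), modifier "orchard mountain pitch".
Within "orchard mountain pitch", the head is "pitch" (specifically "mountain pitch") and the modifier is "orchard".
Within "mountain pitch", the head is "pitch" and the modifier is "mountain".
Within "box salt priest", the head is "priest" (specifically "salt priest") and the modifier is "box".
Within "salt priest", the head is "priest" and the modifier is "salt".
Assembled: [[orchard [mountain pitch]] [box [salt priest]]].

[[orchard [mountain pitch]] [box [salt priest]]]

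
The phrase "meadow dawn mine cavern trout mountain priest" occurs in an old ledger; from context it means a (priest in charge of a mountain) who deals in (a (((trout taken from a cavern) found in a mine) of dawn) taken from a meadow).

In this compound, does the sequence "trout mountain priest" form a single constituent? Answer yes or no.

The top-level split is [meadow dawn mine cavern trout] [mountain priest]; the full structure is [[meadow [dawn [mine [cavern trout]]]] [mountain priest]].
"trout mountain priest" straddles a constituent boundary, so it is not a single unit.

no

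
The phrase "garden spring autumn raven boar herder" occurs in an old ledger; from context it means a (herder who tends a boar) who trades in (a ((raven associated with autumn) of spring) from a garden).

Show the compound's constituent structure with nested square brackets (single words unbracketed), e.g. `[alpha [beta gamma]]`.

[[garden [spring [autumn raven]]] [boar herder]]

Overall it is a kind of herder (specifically "boar herder"); the modifier is "garden spring autumn raven".
"garden spring autumn raven" → head "raven" (specifically "spring autumn raven"), modifier "garden".
"spring autumn raven" → head "raven" (specifically "autumn raven"), modifier "spring".
"autumn raven" → head "raven", modifier "autumn".
"boar herder" → head "herder", modifier "boar".
So the structure is [[garden [spring [autumn raven]]] [boar herder]].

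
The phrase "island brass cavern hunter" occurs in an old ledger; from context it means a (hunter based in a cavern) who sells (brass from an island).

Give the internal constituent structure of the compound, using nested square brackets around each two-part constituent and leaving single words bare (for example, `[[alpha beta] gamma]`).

The outermost head in the paraphrase is "hunter" (specifically "cavern hunter"), modified by "island brass".
Within "island brass", the head is "brass" and the modifier is "island".
Within "cavern hunter", the head is "hunter" and the modifier is "cavern".
So the structure is [[island brass] [cavern hunter]].

[[island brass] [cavern hunter]]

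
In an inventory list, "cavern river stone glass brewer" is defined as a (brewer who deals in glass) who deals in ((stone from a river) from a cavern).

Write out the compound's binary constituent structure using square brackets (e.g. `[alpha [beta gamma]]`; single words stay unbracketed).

At the top level: head "brewer" (specifically "glass brewer"); modifier "cavern river stone".
Inside "cavern river stone": head "stone" (specifically "river stone"), modifier "cavern".
Inside "river stone": head "stone", modifier "river".
Inside "glass brewer": head "brewer", modifier "glass".
So the structure is [[cavern [river stone]] [glass brewer]].

[[cavern [river stone]] [glass brewer]]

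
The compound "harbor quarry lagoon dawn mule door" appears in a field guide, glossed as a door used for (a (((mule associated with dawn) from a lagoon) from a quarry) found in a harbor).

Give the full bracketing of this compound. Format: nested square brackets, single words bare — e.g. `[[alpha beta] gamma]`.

Whole compound: head "door", modifier "harbor quarry lagoon dawn mule".
Within "harbor quarry lagoon dawn mule", the head is "mule" (specifically "quarry lagoon dawn mule") and the modifier is "harbor".
Within "quarry lagoon dawn mule", the head is "mule" (specifically "lagoon dawn mule") and the modifier is "quarry".
Within "lagoon dawn mule", the head is "mule" (specifically "dawn mule") and the modifier is "lagoon".
Within "dawn mule", the head is "mule" and the modifier is "dawn".
So the structure is [[harbor [quarry [lagoon [dawn mule]]]] door].

[[harbor [quarry [lagoon [dawn mule]]]] door]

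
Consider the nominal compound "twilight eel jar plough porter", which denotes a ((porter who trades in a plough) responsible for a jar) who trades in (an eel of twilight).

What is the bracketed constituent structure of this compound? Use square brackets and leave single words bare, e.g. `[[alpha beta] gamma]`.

[[twilight eel] [jar [plough porter]]]

At the top level: head "porter" (specifically "jar plough porter"); modifier "twilight eel".
Within "twilight eel", the head is "eel" and the modifier is "twilight".
Within "jar plough porter", the head is "porter" (specifically "plough porter") and the modifier is "jar".
Within "plough porter", the head is "porter" and the modifier is "plough".
Putting it together: [[twilight eel] [jar [plough porter]]].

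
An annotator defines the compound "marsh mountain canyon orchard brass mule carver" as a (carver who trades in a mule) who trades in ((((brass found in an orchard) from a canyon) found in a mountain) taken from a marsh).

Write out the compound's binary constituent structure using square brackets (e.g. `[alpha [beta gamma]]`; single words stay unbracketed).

Overall it is a kind of carver (specifically "mule carver"); the modifier is "marsh mountain canyon orchard brass".
Within "marsh mountain canyon orchard brass", the head is "brass" (specifically "mountain canyon orchard brass") and the modifier is "marsh".
Within "mountain canyon orchard brass", the head is "brass" (specifically "canyon orchard brass") and the modifier is "mountain".
Within "canyon orchard brass", the head is "brass" (specifically "orchard brass") and the modifier is "canyon".
Within "orchard brass", the head is "brass" and the modifier is "orchard".
Within "mule carver", the head is "carver" and the modifier is "mule".
Assembled: [[marsh [mountain [canyon [orchard brass]]]] [mule carver]].

[[marsh [mountain [canyon [orchard brass]]]] [mule carver]]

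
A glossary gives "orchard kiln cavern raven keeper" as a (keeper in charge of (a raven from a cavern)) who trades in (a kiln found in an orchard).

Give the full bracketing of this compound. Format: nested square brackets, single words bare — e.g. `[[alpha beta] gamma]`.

The outermost head in the paraphrase is "keeper" (specifically "cavern raven keeper"), modified by "orchard kiln".
"orchard kiln" → head "kiln", modifier "orchard".
"cavern raven keeper" → head "keeper", modifier "cavern raven".
"cavern raven" → head "raven", modifier "cavern".
Putting it together: [[orchard kiln] [[cavern raven] keeper]].

[[orchard kiln] [[cavern raven] keeper]]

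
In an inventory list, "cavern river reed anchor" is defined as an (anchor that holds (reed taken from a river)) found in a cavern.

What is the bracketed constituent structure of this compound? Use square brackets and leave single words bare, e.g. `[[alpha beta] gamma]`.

Overall it is a kind of anchor (specifically "river reed anchor"); the modifier is "cavern".
Within "river reed anchor", the head is "anchor" and the modifier is "river reed".
Within "river reed", the head is "reed" and the modifier is "river".
Assembled: [cavern [[river reed] anchor]].

[cavern [[river reed] anchor]]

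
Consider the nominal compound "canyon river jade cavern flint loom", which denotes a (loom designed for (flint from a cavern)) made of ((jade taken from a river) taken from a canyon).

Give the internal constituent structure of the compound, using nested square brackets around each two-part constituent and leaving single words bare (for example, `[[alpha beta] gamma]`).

At the top level: head "loom" (specifically "cavern flint loom"); modifier "canyon river jade".
"canyon river jade" → head "jade" (specifically "river jade"), modifier "canyon".
"river jade" → head "jade", modifier "river".
"cavern flint loom" → head "loom", modifier "cavern flint".
"cavern flint" → head "flint", modifier "cavern".
Assembled: [[canyon [river jade]] [[cavern flint] loom]].

[[canyon [river jade]] [[cavern flint] loom]]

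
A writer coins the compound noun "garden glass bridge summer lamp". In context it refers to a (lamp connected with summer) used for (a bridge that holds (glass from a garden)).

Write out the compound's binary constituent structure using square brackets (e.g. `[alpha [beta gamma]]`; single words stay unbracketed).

[[[garden glass] bridge] [summer lamp]]

Overall it is a kind of lamp (specifically "summer lamp"); the modifier is "garden glass bridge".
Within "garden glass bridge", the head is "bridge" and the modifier is "garden glass".
Within "garden glass", the head is "glass" and the modifier is "garden".
Within "summer lamp", the head is "lamp" and the modifier is "summer".
Putting it together: [[[garden glass] bridge] [summer lamp]].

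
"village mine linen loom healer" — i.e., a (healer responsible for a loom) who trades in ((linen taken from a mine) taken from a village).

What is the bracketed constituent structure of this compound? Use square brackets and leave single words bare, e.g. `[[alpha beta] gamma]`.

[[village [mine linen]] [loom healer]]

Whole compound: head "healer" (specifically "loom healer"), modifier "village mine linen".
Within "village mine linen", the head is "linen" (specifically "mine linen") and the modifier is "village".
Within "mine linen", the head is "linen" and the modifier is "mine".
Within "loom healer", the head is "healer" and the modifier is "loom".
So the structure is [[village [mine linen]] [loom healer]].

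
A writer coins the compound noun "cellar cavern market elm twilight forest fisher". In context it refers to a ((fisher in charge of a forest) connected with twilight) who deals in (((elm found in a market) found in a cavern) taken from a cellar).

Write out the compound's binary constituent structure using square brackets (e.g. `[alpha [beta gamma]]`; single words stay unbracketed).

Whole compound: head "fisher" (specifically "twilight forest fisher"), modifier "cellar cavern market elm".
"cellar cavern market elm" → head "elm" (specifically "cavern market elm"), modifier "cellar".
"cavern market elm" → head "elm" (specifically "market elm"), modifier "cavern".
"market elm" → head "elm", modifier "market".
"twilight forest fisher" → head "fisher" (specifically "forest fisher"), modifier "twilight".
"forest fisher" → head "fisher", modifier "forest".
Putting it together: [[cellar [cavern [market elm]]] [twilight [forest fisher]]].

[[cellar [cavern [market elm]]] [twilight [forest fisher]]]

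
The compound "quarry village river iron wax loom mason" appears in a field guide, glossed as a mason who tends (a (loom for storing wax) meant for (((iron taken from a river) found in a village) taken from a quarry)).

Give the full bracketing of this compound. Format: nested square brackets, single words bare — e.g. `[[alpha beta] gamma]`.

[[[quarry [village [river iron]]] [wax loom]] mason]

Whole compound: head "mason", modifier "quarry village river iron wax loom".
Inside "quarry village river iron wax loom": head "loom" (specifically "wax loom"), modifier "quarry village river iron".
Inside "quarry village river iron": head "iron" (specifically "village river iron"), modifier "quarry".
Inside "village river iron": head "iron" (specifically "river iron"), modifier "village".
Inside "river iron": head "iron", modifier "river".
Inside "wax loom": head "loom", modifier "wax".
So the structure is [[[quarry [village [river iron]]] [wax loom]] mason].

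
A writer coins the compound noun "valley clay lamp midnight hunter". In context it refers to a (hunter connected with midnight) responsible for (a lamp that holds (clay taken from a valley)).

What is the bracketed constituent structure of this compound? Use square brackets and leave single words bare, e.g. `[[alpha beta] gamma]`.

The outermost head in the paraphrase is "hunter" (specifically "midnight hunter"), modified by "valley clay lamp".
Within "valley clay lamp", the head is "lamp" and the modifier is "valley clay".
Within "valley clay", the head is "clay" and the modifier is "valley".
Within "midnight hunter", the head is "hunter" and the modifier is "midnight".
Assembled: [[[valley clay] lamp] [midnight hunter]].

[[[valley clay] lamp] [midnight hunter]]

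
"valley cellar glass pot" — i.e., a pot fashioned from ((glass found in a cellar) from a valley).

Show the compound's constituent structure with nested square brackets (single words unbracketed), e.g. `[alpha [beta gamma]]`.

[[valley [cellar glass]] pot]

Whole compound: head "pot", modifier "valley cellar glass".
Inside "valley cellar glass": head "glass" (specifically "cellar glass"), modifier "valley".
Inside "cellar glass": head "glass", modifier "cellar".
Assembled: [[valley [cellar glass]] pot].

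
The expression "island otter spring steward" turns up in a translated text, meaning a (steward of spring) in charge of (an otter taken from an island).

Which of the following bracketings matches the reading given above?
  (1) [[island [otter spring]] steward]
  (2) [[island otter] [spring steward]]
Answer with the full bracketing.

The paraphrase's head is the "steward" part ("spring steward"); its modifier is "island otter".
That top-level split, carried through the inner groups, gives [[island otter] [spring steward]].

[[island otter] [spring steward]]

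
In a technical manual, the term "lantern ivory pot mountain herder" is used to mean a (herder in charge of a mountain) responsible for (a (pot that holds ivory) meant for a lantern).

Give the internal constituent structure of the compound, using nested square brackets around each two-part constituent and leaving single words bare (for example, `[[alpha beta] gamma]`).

[[lantern [ivory pot]] [mountain herder]]

The outermost head in the paraphrase is "herder" (specifically "mountain herder"), modified by "lantern ivory pot".
Inside "lantern ivory pot": head "pot" (specifically "ivory pot"), modifier "lantern".
Inside "ivory pot": head "pot", modifier "ivory".
Inside "mountain herder": head "herder", modifier "mountain".
Putting it together: [[lantern [ivory pot]] [mountain herder]].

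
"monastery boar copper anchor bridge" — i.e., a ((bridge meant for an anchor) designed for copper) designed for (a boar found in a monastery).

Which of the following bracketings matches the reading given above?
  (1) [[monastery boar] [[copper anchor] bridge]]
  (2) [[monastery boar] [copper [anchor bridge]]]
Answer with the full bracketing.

The paraphrase's head is the "bridge" part ("copper anchor bridge"); its modifier is "monastery boar".
That top-level split, carried through the inner groups, gives [[monastery boar] [copper [anchor bridge]]].

[[monastery boar] [copper [anchor bridge]]]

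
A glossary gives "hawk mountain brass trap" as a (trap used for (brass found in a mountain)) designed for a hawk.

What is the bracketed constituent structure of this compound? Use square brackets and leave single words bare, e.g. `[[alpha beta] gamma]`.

[hawk [[mountain brass] trap]]

Whole compound: head "trap" (specifically "mountain brass trap"), modifier "hawk".
Inside "mountain brass trap": head "trap", modifier "mountain brass".
Inside "mountain brass": head "brass", modifier "mountain".
Putting it together: [hawk [[mountain brass] trap]].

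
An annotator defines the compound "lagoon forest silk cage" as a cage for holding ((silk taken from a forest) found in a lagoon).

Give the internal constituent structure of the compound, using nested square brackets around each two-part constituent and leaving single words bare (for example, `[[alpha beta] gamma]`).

Overall it is a kind of cage; the modifier is "lagoon forest silk".
"lagoon forest silk" → head "silk" (specifically "forest silk"), modifier "lagoon".
"forest silk" → head "silk", modifier "forest".
So the structure is [[lagoon [forest silk]] cage].

[[lagoon [forest silk]] cage]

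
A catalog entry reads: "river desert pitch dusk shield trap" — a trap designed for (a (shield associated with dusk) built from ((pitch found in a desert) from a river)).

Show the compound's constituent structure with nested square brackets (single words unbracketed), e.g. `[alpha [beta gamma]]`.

[[[river [desert pitch]] [dusk shield]] trap]

The outermost head in the paraphrase is "trap", modified by "river desert pitch dusk shield".
Inside "river desert pitch dusk shield": head "shield" (specifically "dusk shield"), modifier "river desert pitch".
Inside "river desert pitch": head "pitch" (specifically "desert pitch"), modifier "river".
Inside "desert pitch": head "pitch", modifier "desert".
Inside "dusk shield": head "shield", modifier "dusk".
Putting it together: [[[river [desert pitch]] [dusk shield]] trap].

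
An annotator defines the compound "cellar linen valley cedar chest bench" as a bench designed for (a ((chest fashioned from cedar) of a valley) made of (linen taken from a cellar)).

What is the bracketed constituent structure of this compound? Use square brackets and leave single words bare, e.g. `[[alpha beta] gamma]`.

At the top level: head "bench"; modifier "cellar linen valley cedar chest".
Inside "cellar linen valley cedar chest": head "chest" (specifically "valley cedar chest"), modifier "cellar linen".
Inside "cellar linen": head "linen", modifier "cellar".
Inside "valley cedar chest": head "chest" (specifically "cedar chest"), modifier "valley".
Inside "cedar chest": head "chest", modifier "cedar".
Assembled: [[[cellar linen] [valley [cedar chest]]] bench].

[[[cellar linen] [valley [cedar chest]]] bench]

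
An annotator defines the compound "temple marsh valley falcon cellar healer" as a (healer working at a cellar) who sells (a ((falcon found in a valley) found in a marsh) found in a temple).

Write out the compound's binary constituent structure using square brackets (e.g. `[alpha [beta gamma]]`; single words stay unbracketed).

Overall it is a kind of healer (specifically "cellar healer"); the modifier is "temple marsh valley falcon".
Inside "temple marsh valley falcon": head "falcon" (specifically "marsh valley falcon"), modifier "temple".
Inside "marsh valley falcon": head "falcon" (specifically "valley falcon"), modifier "marsh".
Inside "valley falcon": head "falcon", modifier "valley".
Inside "cellar healer": head "healer", modifier "cellar".
Putting it together: [[temple [marsh [valley falcon]]] [cellar healer]].

[[temple [marsh [valley falcon]]] [cellar healer]]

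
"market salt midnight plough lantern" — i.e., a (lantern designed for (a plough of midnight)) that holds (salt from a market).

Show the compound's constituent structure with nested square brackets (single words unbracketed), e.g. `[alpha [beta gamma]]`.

Whole compound: head "lantern" (specifically "midnight plough lantern"), modifier "market salt".
"market salt" → head "salt", modifier "market".
"midnight plough lantern" → head "lantern", modifier "midnight plough".
"midnight plough" → head "plough", modifier "midnight".
So the structure is [[market salt] [[midnight plough] lantern]].

[[market salt] [[midnight plough] lantern]]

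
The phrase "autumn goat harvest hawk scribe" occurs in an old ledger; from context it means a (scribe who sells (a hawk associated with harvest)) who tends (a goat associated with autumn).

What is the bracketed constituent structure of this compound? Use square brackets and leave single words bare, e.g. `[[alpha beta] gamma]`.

[[autumn goat] [[harvest hawk] scribe]]

At the top level: head "scribe" (specifically "harvest hawk scribe"); modifier "autumn goat".
"autumn goat" → head "goat", modifier "autumn".
"harvest hawk scribe" → head "scribe", modifier "harvest hawk".
"harvest hawk" → head "hawk", modifier "harvest".
Assembled: [[autumn goat] [[harvest hawk] scribe]].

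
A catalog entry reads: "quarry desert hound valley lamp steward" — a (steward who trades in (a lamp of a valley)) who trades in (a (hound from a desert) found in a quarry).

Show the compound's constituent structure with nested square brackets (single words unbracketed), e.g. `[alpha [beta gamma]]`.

[[quarry [desert hound]] [[valley lamp] steward]]

The outermost head in the paraphrase is "steward" (specifically "valley lamp steward"), modified by "quarry desert hound".
"quarry desert hound" → head "hound" (specifically "desert hound"), modifier "quarry".
"desert hound" → head "hound", modifier "desert".
"valley lamp steward" → head "steward", modifier "valley lamp".
"valley lamp" → head "lamp", modifier "valley".
So the structure is [[quarry [desert hound]] [[valley lamp] steward]].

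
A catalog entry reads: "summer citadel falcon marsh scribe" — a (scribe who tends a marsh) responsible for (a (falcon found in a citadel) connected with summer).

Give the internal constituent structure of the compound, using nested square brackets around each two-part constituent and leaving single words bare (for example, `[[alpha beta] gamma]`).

[[summer [citadel falcon]] [marsh scribe]]

Whole compound: head "scribe" (specifically "marsh scribe"), modifier "summer citadel falcon".
Inside "summer citadel falcon": head "falcon" (specifically "citadel falcon"), modifier "summer".
Inside "citadel falcon": head "falcon", modifier "citadel".
Inside "marsh scribe": head "scribe", modifier "marsh".
Putting it together: [[summer [citadel falcon]] [marsh scribe]].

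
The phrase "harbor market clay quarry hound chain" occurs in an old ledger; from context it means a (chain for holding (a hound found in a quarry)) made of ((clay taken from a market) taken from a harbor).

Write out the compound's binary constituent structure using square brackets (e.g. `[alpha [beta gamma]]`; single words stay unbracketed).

At the top level: head "chain" (specifically "quarry hound chain"); modifier "harbor market clay".
"harbor market clay" → head "clay" (specifically "market clay"), modifier "harbor".
"market clay" → head "clay", modifier "market".
"quarry hound chain" → head "chain", modifier "quarry hound".
"quarry hound" → head "hound", modifier "quarry".
Assembled: [[harbor [market clay]] [[quarry hound] chain]].

[[harbor [market clay]] [[quarry hound] chain]]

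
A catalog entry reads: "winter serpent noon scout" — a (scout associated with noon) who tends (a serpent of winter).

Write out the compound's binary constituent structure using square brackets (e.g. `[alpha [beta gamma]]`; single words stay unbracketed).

Whole compound: head "scout" (specifically "noon scout"), modifier "winter serpent".
Inside "winter serpent": head "serpent", modifier "winter".
Inside "noon scout": head "scout", modifier "noon".
Assembled: [[winter serpent] [noon scout]].

[[winter serpent] [noon scout]]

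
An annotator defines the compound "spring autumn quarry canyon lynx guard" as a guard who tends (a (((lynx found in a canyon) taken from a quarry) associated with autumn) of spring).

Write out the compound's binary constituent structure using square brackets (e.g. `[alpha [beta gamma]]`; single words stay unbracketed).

At the top level: head "guard"; modifier "spring autumn quarry canyon lynx".
"spring autumn quarry canyon lynx" → head "lynx" (specifically "autumn quarry canyon lynx"), modifier "spring".
"autumn quarry canyon lynx" → head "lynx" (specifically "quarry canyon lynx"), modifier "autumn".
"quarry canyon lynx" → head "lynx" (specifically "canyon lynx"), modifier "quarry".
"canyon lynx" → head "lynx", modifier "canyon".
So the structure is [[spring [autumn [quarry [canyon lynx]]]] guard].

[[spring [autumn [quarry [canyon lynx]]]] guard]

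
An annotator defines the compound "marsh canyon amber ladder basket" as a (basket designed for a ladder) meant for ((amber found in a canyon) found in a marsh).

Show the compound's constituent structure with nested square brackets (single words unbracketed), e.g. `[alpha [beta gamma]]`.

[[marsh [canyon amber]] [ladder basket]]

Whole compound: head "basket" (specifically "ladder basket"), modifier "marsh canyon amber".
"marsh canyon amber" → head "amber" (specifically "canyon amber"), modifier "marsh".
"canyon amber" → head "amber", modifier "canyon".
"ladder basket" → head "basket", modifier "ladder".
Putting it together: [[marsh [canyon amber]] [ladder basket]].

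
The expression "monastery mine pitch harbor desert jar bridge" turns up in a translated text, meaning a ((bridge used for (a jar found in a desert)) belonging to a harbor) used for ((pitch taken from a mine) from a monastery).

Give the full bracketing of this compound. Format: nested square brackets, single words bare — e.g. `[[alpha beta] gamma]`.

[[monastery [mine pitch]] [harbor [[desert jar] bridge]]]

Overall it is a kind of bridge (specifically "harbor desert jar bridge"); the modifier is "monastery mine pitch".
"monastery mine pitch" → head "pitch" (specifically "mine pitch"), modifier "monastery".
"mine pitch" → head "pitch", modifier "mine".
"harbor desert jar bridge" → head "bridge" (specifically "desert jar bridge"), modifier "harbor".
"desert jar bridge" → head "bridge", modifier "desert jar".
"desert jar" → head "jar", modifier "desert".
Assembled: [[monastery [mine pitch]] [harbor [[desert jar] bridge]]].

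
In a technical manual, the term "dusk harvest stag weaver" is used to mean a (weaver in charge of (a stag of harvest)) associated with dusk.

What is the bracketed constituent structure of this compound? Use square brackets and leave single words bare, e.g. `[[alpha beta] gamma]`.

Overall it is a kind of weaver (specifically "harvest stag weaver"); the modifier is "dusk".
"harvest stag weaver" → head "weaver", modifier "harvest stag".
"harvest stag" → head "stag", modifier "harvest".
So the structure is [dusk [[harvest stag] weaver]].

[dusk [[harvest stag] weaver]]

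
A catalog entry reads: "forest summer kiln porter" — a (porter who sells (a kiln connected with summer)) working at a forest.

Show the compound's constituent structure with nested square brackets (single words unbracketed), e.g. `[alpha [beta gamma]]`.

[forest [[summer kiln] porter]]

Whole compound: head "porter" (specifically "summer kiln porter"), modifier "forest".
Inside "summer kiln porter": head "porter", modifier "summer kiln".
Inside "summer kiln": head "kiln", modifier "summer".
So the structure is [forest [[summer kiln] porter]].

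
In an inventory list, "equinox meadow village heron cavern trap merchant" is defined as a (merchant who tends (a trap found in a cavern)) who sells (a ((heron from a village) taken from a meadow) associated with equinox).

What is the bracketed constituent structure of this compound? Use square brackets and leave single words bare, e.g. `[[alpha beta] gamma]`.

[[equinox [meadow [village heron]]] [[cavern trap] merchant]]

At the top level: head "merchant" (specifically "cavern trap merchant"); modifier "equinox meadow village heron".
Within "equinox meadow village heron", the head is "heron" (specifically "meadow village heron") and the modifier is "equinox".
Within "meadow village heron", the head is "heron" (specifically "village heron") and the modifier is "meadow".
Within "village heron", the head is "heron" and the modifier is "village".
Within "cavern trap merchant", the head is "merchant" and the modifier is "cavern trap".
Within "cavern trap", the head is "trap" and the modifier is "cavern".
Putting it together: [[equinox [meadow [village heron]]] [[cavern trap] merchant]].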